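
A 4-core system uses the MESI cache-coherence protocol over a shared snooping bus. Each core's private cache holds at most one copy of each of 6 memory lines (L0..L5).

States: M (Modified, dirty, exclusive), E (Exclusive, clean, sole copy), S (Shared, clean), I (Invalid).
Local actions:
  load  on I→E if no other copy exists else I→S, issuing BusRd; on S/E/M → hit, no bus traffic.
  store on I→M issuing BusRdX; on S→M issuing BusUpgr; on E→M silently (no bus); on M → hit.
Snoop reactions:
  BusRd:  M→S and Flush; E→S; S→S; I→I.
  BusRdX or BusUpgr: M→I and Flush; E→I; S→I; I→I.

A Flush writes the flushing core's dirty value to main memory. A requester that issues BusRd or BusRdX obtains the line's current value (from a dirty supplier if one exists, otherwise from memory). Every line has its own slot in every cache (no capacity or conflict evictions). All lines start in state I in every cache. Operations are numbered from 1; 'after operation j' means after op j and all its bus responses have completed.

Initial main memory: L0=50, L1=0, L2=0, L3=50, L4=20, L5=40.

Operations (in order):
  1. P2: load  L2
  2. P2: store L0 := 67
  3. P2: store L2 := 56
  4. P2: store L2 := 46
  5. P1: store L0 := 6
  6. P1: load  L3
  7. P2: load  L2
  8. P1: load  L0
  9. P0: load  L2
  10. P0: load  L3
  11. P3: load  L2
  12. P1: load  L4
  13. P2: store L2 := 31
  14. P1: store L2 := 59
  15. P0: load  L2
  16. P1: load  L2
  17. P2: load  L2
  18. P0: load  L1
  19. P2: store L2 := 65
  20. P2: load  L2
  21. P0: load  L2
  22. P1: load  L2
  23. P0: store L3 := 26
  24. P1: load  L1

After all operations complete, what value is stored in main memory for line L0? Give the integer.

1. P2: load  L2  bus=[BusRd]  L2: P0=I P1=I P2=E P3=I  mem[L2]=0
2. P2: store L0 := 67  bus=[BusRdX]  L0: P0=I P1=I P2=M P3=I  mem[L0]=50
3. P2: store L2 := 56  bus=[-]  L2: P0=I P1=I P2=M P3=I  mem[L2]=0
4. P2: store L2 := 46  bus=[-]  L2: P0=I P1=I P2=M P3=I  mem[L2]=0
5. P1: store L0 := 6  bus=[BusRdX,Flush]  L0: P0=I P1=M P2=I P3=I  mem[L0]=67
6. P1: load  L3  bus=[BusRd]  L3: P0=I P1=E P2=I P3=I  mem[L3]=50
7. P2: load  L2  bus=[-]  L2: P0=I P1=I P2=M P3=I  mem[L2]=0
8. P1: load  L0  bus=[-]  L0: P0=I P1=M P2=I P3=I  mem[L0]=67
9. P0: load  L2  bus=[BusRd,Flush]  L2: P0=S P1=I P2=S P3=I  mem[L2]=46
10. P0: load  L3  bus=[BusRd]  L3: P0=S P1=S P2=I P3=I  mem[L3]=50
11. P3: load  L2  bus=[BusRd]  L2: P0=S P1=I P2=S P3=S  mem[L2]=46
12. P1: load  L4  bus=[BusRd]  L4: P0=I P1=E P2=I P3=I  mem[L4]=20
13. P2: store L2 := 31  bus=[BusUpgr]  L2: P0=I P1=I P2=M P3=I  mem[L2]=46
14. P1: store L2 := 59  bus=[BusRdX,Flush]  L2: P0=I P1=M P2=I P3=I  mem[L2]=31
15. P0: load  L2  bus=[BusRd,Flush]  L2: P0=S P1=S P2=I P3=I  mem[L2]=59
16. P1: load  L2  bus=[-]  L2: P0=S P1=S P2=I P3=I  mem[L2]=59
17. P2: load  L2  bus=[BusRd]  L2: P0=S P1=S P2=S P3=I  mem[L2]=59
18. P0: load  L1  bus=[BusRd]  L1: P0=E P1=I P2=I P3=I  mem[L1]=0
19. P2: store L2 := 65  bus=[BusUpgr]  L2: P0=I P1=I P2=M P3=I  mem[L2]=59
20. P2: load  L2  bus=[-]  L2: P0=I P1=I P2=M P3=I  mem[L2]=59
21. P0: load  L2  bus=[BusRd,Flush]  L2: P0=S P1=I P2=S P3=I  mem[L2]=65
22. P1: load  L2  bus=[BusRd]  L2: P0=S P1=S P2=S P3=I  mem[L2]=65
23. P0: store L3 := 26  bus=[BusUpgr]  L3: P0=M P1=I P2=I P3=I  mem[L3]=50
24. P1: load  L1  bus=[BusRd]  L1: P0=S P1=S P2=I P3=I  mem[L1]=0

memory[L0] = 67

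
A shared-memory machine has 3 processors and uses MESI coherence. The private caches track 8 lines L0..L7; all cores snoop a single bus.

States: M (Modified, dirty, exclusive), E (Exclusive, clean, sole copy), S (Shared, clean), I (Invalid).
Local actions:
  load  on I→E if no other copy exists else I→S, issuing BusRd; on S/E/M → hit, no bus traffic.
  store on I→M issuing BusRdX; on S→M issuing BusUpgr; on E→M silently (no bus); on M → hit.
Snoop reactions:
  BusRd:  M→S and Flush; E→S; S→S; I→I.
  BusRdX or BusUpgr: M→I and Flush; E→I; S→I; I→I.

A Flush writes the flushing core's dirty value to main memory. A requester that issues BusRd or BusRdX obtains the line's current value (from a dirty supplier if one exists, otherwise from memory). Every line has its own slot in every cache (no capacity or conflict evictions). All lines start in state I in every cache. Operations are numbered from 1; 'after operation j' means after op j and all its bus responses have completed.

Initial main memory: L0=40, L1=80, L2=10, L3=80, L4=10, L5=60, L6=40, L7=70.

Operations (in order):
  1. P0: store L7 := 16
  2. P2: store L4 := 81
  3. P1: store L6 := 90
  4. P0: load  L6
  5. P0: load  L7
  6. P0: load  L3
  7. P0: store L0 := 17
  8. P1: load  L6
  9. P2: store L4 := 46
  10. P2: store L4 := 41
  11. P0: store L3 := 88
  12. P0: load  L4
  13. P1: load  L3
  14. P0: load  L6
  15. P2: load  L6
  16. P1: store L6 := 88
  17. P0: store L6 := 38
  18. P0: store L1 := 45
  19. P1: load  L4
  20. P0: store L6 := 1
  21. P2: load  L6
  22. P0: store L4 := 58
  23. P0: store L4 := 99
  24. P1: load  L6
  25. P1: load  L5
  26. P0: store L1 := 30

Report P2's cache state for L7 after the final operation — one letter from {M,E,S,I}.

1. P0: store L7 := 16  bus=[BusRdX]  L7: P0=M P1=I P2=I  mem[L7]=70
2. P2: store L4 := 81  bus=[BusRdX]  L4: P0=I P1=I P2=M  mem[L4]=10
3. P1: store L6 := 90  bus=[BusRdX]  L6: P0=I P1=M P2=I  mem[L6]=40
4. P0: load  L6  bus=[BusRd,Flush]  L6: P0=S P1=S P2=I  mem[L6]=90
5. P0: load  L7  bus=[-]  L7: P0=M P1=I P2=I  mem[L7]=70
6. P0: load  L3  bus=[BusRd]  L3: P0=E P1=I P2=I  mem[L3]=80
7. P0: store L0 := 17  bus=[BusRdX]  L0: P0=M P1=I P2=I  mem[L0]=40
8. P1: load  L6  bus=[-]  L6: P0=S P1=S P2=I  mem[L6]=90
9. P2: store L4 := 46  bus=[-]  L4: P0=I P1=I P2=M  mem[L4]=10
10. P2: store L4 := 41  bus=[-]  L4: P0=I P1=I P2=M  mem[L4]=10
11. P0: store L3 := 88  bus=[-]  L3: P0=M P1=I P2=I  mem[L3]=80
12. P0: load  L4  bus=[BusRd,Flush]  L4: P0=S P1=I P2=S  mem[L4]=41
13. P1: load  L3  bus=[BusRd,Flush]  L3: P0=S P1=S P2=I  mem[L3]=88
14. P0: load  L6  bus=[-]  L6: P0=S P1=S P2=I  mem[L6]=90
15. P2: load  L6  bus=[BusRd]  L6: P0=S P1=S P2=S  mem[L6]=90
16. P1: store L6 := 88  bus=[BusUpgr]  L6: P0=I P1=M P2=I  mem[L6]=90
17. P0: store L6 := 38  bus=[BusRdX,Flush]  L6: P0=M P1=I P2=I  mem[L6]=88
18. P0: store L1 := 45  bus=[BusRdX]  L1: P0=M P1=I P2=I  mem[L1]=80
19. P1: load  L4  bus=[BusRd]  L4: P0=S P1=S P2=S  mem[L4]=41
20. P0: store L6 := 1  bus=[-]  L6: P0=M P1=I P2=I  mem[L6]=88
21. P2: load  L6  bus=[BusRd,Flush]  L6: P0=S P1=I P2=S  mem[L6]=1
22. P0: store L4 := 58  bus=[BusUpgr]  L4: P0=M P1=I P2=I  mem[L4]=41
23. P0: store L4 := 99  bus=[-]  L4: P0=M P1=I P2=I  mem[L4]=41
24. P1: load  L6  bus=[BusRd]  L6: P0=S P1=S P2=S  mem[L6]=1
25. P1: load  L5  bus=[BusRd]  L5: P0=I P1=E P2=I  mem[L5]=60
26. P0: store L1 := 30  bus=[-]  L1: P0=M P1=I P2=I  mem[L1]=80

state = I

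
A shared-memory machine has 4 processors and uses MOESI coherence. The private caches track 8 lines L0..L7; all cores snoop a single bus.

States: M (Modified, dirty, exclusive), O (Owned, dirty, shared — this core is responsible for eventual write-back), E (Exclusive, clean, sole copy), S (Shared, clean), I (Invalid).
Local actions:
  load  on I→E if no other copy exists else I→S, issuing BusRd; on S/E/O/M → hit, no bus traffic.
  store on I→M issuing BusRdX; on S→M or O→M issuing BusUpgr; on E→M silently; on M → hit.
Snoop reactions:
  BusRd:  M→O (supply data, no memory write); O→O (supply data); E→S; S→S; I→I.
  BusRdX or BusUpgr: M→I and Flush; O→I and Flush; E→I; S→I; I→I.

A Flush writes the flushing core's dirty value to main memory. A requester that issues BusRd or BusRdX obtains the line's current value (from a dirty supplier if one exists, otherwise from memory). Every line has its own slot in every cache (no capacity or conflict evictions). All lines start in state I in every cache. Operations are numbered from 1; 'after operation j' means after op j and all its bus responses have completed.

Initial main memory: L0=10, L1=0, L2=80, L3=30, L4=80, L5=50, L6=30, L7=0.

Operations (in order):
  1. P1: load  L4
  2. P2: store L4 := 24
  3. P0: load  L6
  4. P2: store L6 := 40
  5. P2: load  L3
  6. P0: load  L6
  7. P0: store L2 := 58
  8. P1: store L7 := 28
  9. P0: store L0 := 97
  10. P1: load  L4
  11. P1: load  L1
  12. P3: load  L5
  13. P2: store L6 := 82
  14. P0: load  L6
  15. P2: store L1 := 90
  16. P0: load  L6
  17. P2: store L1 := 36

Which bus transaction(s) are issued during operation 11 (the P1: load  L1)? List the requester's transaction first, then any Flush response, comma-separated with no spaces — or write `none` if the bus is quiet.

bus = BusRd

1. P1: load  L4  bus=[BusRd]  L4: P0=I P1=E P2=I P3=I  mem[L4]=80
2. P2: store L4 := 24  bus=[BusRdX]  L4: P0=I P1=I P2=M P3=I  mem[L4]=80
3. P0: load  L6  bus=[BusRd]  L6: P0=E P1=I P2=I P3=I  mem[L6]=30
4. P2: store L6 := 40  bus=[BusRdX]  L6: P0=I P1=I P2=M P3=I  mem[L6]=30
5. P2: load  L3  bus=[BusRd]  L3: P0=I P1=I P2=E P3=I  mem[L3]=30
6. P0: load  L6  bus=[BusRd]  L6: P0=S P1=I P2=O P3=I  mem[L6]=30
7. P0: store L2 := 58  bus=[BusRdX]  L2: P0=M P1=I P2=I P3=I  mem[L2]=80
8. P1: store L7 := 28  bus=[BusRdX]  L7: P0=I P1=M P2=I P3=I  mem[L7]=0
9. P0: store L0 := 97  bus=[BusRdX]  L0: P0=M P1=I P2=I P3=I  mem[L0]=10
10. P1: load  L4  bus=[BusRd]  L4: P0=I P1=S P2=O P3=I  mem[L4]=80
11. P1: load  L1  bus=[BusRd]  L1: P0=I P1=E P2=I P3=I  mem[L1]=0
12. P3: load  L5  bus=[BusRd]  L5: P0=I P1=I P2=I P3=E  mem[L5]=50
13. P2: store L6 := 82  bus=[BusUpgr]  L6: P0=I P1=I P2=M P3=I  mem[L6]=30
14. P0: load  L6  bus=[BusRd]  L6: P0=S P1=I P2=O P3=I  mem[L6]=30
15. P2: store L1 := 90  bus=[BusRdX]  L1: P0=I P1=I P2=M P3=I  mem[L1]=0
16. P0: load  L6  bus=[-]  L6: P0=S P1=I P2=O P3=I  mem[L6]=30
17. P2: store L1 := 36  bus=[-]  L1: P0=I P1=I P2=M P3=I  mem[L1]=0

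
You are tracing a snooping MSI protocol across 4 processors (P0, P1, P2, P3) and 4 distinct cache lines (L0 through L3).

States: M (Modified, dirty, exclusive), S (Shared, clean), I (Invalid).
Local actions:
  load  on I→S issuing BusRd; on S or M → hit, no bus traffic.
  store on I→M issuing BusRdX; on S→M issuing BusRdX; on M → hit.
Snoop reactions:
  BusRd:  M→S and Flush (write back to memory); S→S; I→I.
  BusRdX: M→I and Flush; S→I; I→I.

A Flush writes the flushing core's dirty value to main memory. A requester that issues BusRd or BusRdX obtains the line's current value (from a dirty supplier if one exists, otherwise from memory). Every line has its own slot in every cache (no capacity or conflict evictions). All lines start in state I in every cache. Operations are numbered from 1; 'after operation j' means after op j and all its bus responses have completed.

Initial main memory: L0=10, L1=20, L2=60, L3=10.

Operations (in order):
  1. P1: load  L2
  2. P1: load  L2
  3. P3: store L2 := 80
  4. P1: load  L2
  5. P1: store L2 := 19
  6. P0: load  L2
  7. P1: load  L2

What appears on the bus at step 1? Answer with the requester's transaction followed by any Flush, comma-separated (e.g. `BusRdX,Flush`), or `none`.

bus = BusRd

[1] P1: load  L2 | P0:I, P1:S(60), P2:I, P3:I | bus: BusRd
[2] P1: load  L2 | P0:I, P1:S(60), P2:I, P3:I | bus: none
[3] P3: store L2 := 80 | P0:I, P1:I, P2:I, P3:M(80) | bus: BusRdX
[4] P1: load  L2 | P0:I, P1:S(80), P2:I, P3:S(80) | bus: BusRd,Flush
[5] P1: store L2 := 19 | P0:I, P1:M(19), P2:I, P3:I | bus: BusRdX
[6] P0: load  L2 | P0:S(19), P1:S(19), P2:I, P3:I | bus: BusRd,Flush
[7] P1: load  L2 | P0:S(19), P1:S(19), P2:I, P3:I | bus: none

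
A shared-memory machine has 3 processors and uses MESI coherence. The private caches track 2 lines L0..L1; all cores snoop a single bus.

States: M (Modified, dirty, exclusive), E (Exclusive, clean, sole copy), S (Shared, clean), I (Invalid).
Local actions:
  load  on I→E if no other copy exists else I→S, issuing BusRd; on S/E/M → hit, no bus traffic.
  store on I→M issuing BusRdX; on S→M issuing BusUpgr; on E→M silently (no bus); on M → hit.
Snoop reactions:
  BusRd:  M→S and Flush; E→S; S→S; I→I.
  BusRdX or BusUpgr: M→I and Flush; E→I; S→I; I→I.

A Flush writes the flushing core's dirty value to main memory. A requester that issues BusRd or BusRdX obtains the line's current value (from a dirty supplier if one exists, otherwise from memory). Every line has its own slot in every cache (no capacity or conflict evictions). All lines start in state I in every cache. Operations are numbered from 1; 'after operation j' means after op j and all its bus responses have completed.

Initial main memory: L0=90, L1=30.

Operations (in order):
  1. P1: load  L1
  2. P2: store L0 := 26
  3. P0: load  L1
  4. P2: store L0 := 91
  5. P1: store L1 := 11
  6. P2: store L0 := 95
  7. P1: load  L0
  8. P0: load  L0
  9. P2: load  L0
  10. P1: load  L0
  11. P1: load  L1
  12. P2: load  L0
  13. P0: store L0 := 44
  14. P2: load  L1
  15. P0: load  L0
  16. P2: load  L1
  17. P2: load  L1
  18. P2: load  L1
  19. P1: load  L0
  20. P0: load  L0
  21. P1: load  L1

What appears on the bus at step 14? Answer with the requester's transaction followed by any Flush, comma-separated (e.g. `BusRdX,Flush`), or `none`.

bus = BusRd,Flush

  op1 P1: load  L1 → I/E/I on L1; bus BusRd; mem=30
  op2 P2: store L0 := 26 → I/I/M on L0; bus BusRdX; mem=90
  op3 P0: load  L1 → S/S/I on L1; bus BusRd; mem=30
  op4 P2: store L0 := 91 → I/I/M on L0; bus (none); mem=90
  op5 P1: store L1 := 11 → I/M/I on L1; bus BusUpgr; mem=30
  op6 P2: store L0 := 95 → I/I/M on L0; bus (none); mem=90
  op7 P1: load  L0 → I/S/S on L0; bus BusRd Flush; mem=95
  op8 P0: load  L0 → S/S/S on L0; bus BusRd; mem=95
  op9 P2: load  L0 → S/S/S on L0; bus (none); mem=95
  op10 P1: load  L0 → S/S/S on L0; bus (none); mem=95
  op11 P1: load  L1 → I/M/I on L1; bus (none); mem=30
  op12 P2: load  L0 → S/S/S on L0; bus (none); mem=95
  op13 P0: store L0 := 44 → M/I/I on L0; bus BusUpgr; mem=95
  op14 P2: load  L1 → I/S/S on L1; bus BusRd Flush; mem=11
  op15 P0: load  L0 → M/I/I on L0; bus (none); mem=95
  op16 P2: load  L1 → I/S/S on L1; bus (none); mem=11
  op17 P2: load  L1 → I/S/S on L1; bus (none); mem=11
  op18 P2: load  L1 → I/S/S on L1; bus (none); mem=11
  op19 P1: load  L0 → S/S/I on L0; bus BusRd Flush; mem=44
  op20 P0: load  L0 → S/S/I on L0; bus (none); mem=44
  op21 P1: load  L1 → I/S/S on L1; bus (none); mem=11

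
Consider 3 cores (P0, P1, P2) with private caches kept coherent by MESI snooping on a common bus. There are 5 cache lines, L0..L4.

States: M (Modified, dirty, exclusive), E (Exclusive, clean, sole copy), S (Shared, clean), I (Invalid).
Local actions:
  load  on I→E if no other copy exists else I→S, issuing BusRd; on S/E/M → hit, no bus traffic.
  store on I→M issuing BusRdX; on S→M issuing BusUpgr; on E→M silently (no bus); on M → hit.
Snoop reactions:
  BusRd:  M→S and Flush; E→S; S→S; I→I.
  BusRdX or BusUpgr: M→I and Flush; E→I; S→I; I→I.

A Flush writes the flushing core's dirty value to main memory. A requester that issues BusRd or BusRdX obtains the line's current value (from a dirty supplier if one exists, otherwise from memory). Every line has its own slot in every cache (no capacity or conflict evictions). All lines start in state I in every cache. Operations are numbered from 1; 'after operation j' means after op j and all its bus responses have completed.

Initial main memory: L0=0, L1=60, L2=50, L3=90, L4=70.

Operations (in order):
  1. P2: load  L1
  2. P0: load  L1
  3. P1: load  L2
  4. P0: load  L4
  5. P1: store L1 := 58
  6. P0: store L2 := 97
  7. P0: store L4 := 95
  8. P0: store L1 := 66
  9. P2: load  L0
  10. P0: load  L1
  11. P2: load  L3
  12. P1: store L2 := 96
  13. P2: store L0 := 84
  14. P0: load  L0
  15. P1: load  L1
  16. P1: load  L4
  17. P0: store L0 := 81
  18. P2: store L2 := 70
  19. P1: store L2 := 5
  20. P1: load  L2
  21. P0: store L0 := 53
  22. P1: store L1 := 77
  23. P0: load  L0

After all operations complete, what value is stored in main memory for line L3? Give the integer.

memory[L3] = 90

[1] P2: load  L1 | P0:I, P1:I, P2:E(60) | bus: BusRd
[2] P0: load  L1 | P0:S(60), P1:I, P2:S(60) | bus: BusRd
[3] P1: load  L2 | P0:I, P1:E(50), P2:I | bus: BusRd
[4] P0: load  L4 | P0:E(70), P1:I, P2:I | bus: BusRd
[5] P1: store L1 := 58 | P0:I, P1:M(58), P2:I | bus: BusRdX
[6] P0: store L2 := 97 | P0:M(97), P1:I, P2:I | bus: BusRdX
[7] P0: store L4 := 95 | P0:M(95), P1:I, P2:I | bus: none
[8] P0: store L1 := 66 | P0:M(66), P1:I, P2:I | bus: BusRdX,Flush
[9] P2: load  L0 | P0:I, P1:I, P2:E(0) | bus: BusRd
[10] P0: load  L1 | P0:M(66), P1:I, P2:I | bus: none
[11] P2: load  L3 | P0:I, P1:I, P2:E(90) | bus: BusRd
[12] P1: store L2 := 96 | P0:I, P1:M(96), P2:I | bus: BusRdX,Flush
[13] P2: store L0 := 84 | P0:I, P1:I, P2:M(84) | bus: none
[14] P0: load  L0 | P0:S(84), P1:I, P2:S(84) | bus: BusRd,Flush
[15] P1: load  L1 | P0:S(66), P1:S(66), P2:I | bus: BusRd,Flush
[16] P1: load  L4 | P0:S(95), P1:S(95), P2:I | bus: BusRd,Flush
[17] P0: store L0 := 81 | P0:M(81), P1:I, P2:I | bus: BusUpgr
[18] P2: store L2 := 70 | P0:I, P1:I, P2:M(70) | bus: BusRdX,Flush
[19] P1: store L2 := 5 | P0:I, P1:M(5), P2:I | bus: BusRdX,Flush
[20] P1: load  L2 | P0:I, P1:M(5), P2:I | bus: none
[21] P0: store L0 := 53 | P0:M(53), P1:I, P2:I | bus: none
[22] P1: store L1 := 77 | P0:I, P1:M(77), P2:I | bus: BusUpgr
[23] P0: load  L0 | P0:M(53), P1:I, P2:I | bus: none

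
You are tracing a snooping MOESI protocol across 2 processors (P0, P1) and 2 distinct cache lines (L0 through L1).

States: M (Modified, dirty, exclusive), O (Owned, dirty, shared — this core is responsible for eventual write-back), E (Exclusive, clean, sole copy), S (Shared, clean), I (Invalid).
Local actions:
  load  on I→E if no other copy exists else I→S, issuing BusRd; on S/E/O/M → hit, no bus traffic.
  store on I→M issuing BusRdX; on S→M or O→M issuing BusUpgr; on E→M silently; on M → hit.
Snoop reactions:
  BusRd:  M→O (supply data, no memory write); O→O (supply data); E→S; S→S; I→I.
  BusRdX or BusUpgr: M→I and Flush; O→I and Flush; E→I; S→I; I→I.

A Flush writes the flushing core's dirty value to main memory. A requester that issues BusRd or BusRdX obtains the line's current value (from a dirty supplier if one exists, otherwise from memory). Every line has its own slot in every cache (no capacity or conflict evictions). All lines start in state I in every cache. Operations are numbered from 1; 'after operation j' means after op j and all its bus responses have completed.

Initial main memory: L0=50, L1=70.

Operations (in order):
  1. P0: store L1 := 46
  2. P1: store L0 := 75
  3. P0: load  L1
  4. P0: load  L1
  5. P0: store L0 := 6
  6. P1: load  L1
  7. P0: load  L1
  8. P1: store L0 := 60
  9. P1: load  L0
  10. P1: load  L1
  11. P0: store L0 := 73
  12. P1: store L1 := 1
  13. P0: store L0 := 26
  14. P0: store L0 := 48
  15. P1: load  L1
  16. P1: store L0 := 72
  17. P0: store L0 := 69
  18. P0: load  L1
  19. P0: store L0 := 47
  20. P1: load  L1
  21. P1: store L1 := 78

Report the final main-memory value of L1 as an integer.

1. P0: store L1 := 46  bus=[BusRdX]  L1: P0=M P1=I  mem[L1]=70
2. P1: store L0 := 75  bus=[BusRdX]  L0: P0=I P1=M  mem[L0]=50
3. P0: load  L1  bus=[-]  L1: P0=M P1=I  mem[L1]=70
4. P0: load  L1  bus=[-]  L1: P0=M P1=I  mem[L1]=70
5. P0: store L0 := 6  bus=[BusRdX,Flush]  L0: P0=M P1=I  mem[L0]=75
6. P1: load  L1  bus=[BusRd]  L1: P0=O P1=S  mem[L1]=70
7. P0: load  L1  bus=[-]  L1: P0=O P1=S  mem[L1]=70
8. P1: store L0 := 60  bus=[BusRdX,Flush]  L0: P0=I P1=M  mem[L0]=6
9. P1: load  L0  bus=[-]  L0: P0=I P1=M  mem[L0]=6
10. P1: load  L1  bus=[-]  L1: P0=O P1=S  mem[L1]=70
11. P0: store L0 := 73  bus=[BusRdX,Flush]  L0: P0=M P1=I  mem[L0]=60
12. P1: store L1 := 1  bus=[BusUpgr,Flush]  L1: P0=I P1=M  mem[L1]=46
13. P0: store L0 := 26  bus=[-]  L0: P0=M P1=I  mem[L0]=60
14. P0: store L0 := 48  bus=[-]  L0: P0=M P1=I  mem[L0]=60
15. P1: load  L1  bus=[-]  L1: P0=I P1=M  mem[L1]=46
16. P1: store L0 := 72  bus=[BusRdX,Flush]  L0: P0=I P1=M  mem[L0]=48
17. P0: store L0 := 69  bus=[BusRdX,Flush]  L0: P0=M P1=I  mem[L0]=72
18. P0: load  L1  bus=[BusRd]  L1: P0=S P1=O  mem[L1]=46
19. P0: store L0 := 47  bus=[-]  L0: P0=M P1=I  mem[L0]=72
20. P1: load  L1  bus=[-]  L1: P0=S P1=O  mem[L1]=46
21. P1: store L1 := 78  bus=[BusUpgr]  L1: P0=I P1=M  mem[L1]=46

memory[L1] = 46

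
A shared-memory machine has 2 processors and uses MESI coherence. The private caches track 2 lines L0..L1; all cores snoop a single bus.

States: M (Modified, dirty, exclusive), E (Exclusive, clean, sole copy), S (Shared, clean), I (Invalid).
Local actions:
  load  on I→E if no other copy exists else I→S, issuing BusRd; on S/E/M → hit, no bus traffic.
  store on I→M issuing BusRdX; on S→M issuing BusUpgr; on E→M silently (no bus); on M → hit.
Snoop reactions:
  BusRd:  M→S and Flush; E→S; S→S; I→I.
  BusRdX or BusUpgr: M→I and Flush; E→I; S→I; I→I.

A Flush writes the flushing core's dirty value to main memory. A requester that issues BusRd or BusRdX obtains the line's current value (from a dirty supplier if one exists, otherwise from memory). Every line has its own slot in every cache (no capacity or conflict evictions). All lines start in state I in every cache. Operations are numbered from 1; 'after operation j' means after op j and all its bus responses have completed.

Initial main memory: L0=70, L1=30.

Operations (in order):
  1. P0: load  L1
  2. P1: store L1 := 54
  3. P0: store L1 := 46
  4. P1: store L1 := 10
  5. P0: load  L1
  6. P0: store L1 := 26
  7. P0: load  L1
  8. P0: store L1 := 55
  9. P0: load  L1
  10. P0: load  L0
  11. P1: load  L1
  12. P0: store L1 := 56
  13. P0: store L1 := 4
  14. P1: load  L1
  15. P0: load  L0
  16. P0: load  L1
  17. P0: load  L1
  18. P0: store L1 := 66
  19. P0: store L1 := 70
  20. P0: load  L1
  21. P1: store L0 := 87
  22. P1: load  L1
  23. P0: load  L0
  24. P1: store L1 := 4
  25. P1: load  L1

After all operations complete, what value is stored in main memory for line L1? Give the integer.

memory[L1] = 70

[1] P0: load  L1 | P0:E(30), P1:I | bus: BusRd
[2] P1: store L1 := 54 | P0:I, P1:M(54) | bus: BusRdX
[3] P0: store L1 := 46 | P0:M(46), P1:I | bus: BusRdX,Flush
[4] P1: store L1 := 10 | P0:I, P1:M(10) | bus: BusRdX,Flush
[5] P0: load  L1 | P0:S(10), P1:S(10) | bus: BusRd,Flush
[6] P0: store L1 := 26 | P0:M(26), P1:I | bus: BusUpgr
[7] P0: load  L1 | P0:M(26), P1:I | bus: none
[8] P0: store L1 := 55 | P0:M(55), P1:I | bus: none
[9] P0: load  L1 | P0:M(55), P1:I | bus: none
[10] P0: load  L0 | P0:E(70), P1:I | bus: BusRd
[11] P1: load  L1 | P0:S(55), P1:S(55) | bus: BusRd,Flush
[12] P0: store L1 := 56 | P0:M(56), P1:I | bus: BusUpgr
[13] P0: store L1 := 4 | P0:M(4), P1:I | bus: none
[14] P1: load  L1 | P0:S(4), P1:S(4) | bus: BusRd,Flush
[15] P0: load  L0 | P0:E(70), P1:I | bus: none
[16] P0: load  L1 | P0:S(4), P1:S(4) | bus: none
[17] P0: load  L1 | P0:S(4), P1:S(4) | bus: none
[18] P0: store L1 := 66 | P0:M(66), P1:I | bus: BusUpgr
[19] P0: store L1 := 70 | P0:M(70), P1:I | bus: none
[20] P0: load  L1 | P0:M(70), P1:I | bus: none
[21] P1: store L0 := 87 | P0:I, P1:M(87) | bus: BusRdX
[22] P1: load  L1 | P0:S(70), P1:S(70) | bus: BusRd,Flush
[23] P0: load  L0 | P0:S(87), P1:S(87) | bus: BusRd,Flush
[24] P1: store L1 := 4 | P0:I, P1:M(4) | bus: BusUpgr
[25] P1: load  L1 | P0:I, P1:M(4) | bus: none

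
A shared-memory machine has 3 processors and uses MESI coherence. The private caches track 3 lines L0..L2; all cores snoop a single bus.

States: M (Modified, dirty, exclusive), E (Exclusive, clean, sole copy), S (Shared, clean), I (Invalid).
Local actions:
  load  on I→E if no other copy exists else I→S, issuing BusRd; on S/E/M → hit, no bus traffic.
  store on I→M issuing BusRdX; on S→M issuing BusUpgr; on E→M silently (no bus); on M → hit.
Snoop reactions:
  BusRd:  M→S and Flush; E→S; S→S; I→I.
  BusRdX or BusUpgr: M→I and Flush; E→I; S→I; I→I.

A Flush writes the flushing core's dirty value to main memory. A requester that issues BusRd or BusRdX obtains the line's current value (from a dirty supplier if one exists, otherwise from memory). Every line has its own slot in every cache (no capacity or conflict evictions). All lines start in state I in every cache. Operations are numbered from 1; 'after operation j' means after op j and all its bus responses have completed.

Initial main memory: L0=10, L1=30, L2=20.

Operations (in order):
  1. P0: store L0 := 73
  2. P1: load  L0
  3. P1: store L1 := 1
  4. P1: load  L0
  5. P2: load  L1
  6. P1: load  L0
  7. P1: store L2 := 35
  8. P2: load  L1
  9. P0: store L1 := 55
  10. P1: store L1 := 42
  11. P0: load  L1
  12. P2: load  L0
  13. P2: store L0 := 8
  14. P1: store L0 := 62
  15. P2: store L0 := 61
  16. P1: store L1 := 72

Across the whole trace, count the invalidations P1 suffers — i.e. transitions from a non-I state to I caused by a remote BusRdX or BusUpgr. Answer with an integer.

invalidations = 3

1. P0: store L0 := 73  bus=[BusRdX]  L0: P0=M P1=I P2=I  mem[L0]=10
2. P1: load  L0  bus=[BusRd,Flush]  L0: P0=S P1=S P2=I  mem[L0]=73
3. P1: store L1 := 1  bus=[BusRdX]  L1: P0=I P1=M P2=I  mem[L1]=30
4. P1: load  L0  bus=[-]  L0: P0=S P1=S P2=I  mem[L0]=73
5. P2: load  L1  bus=[BusRd,Flush]  L1: P0=I P1=S P2=S  mem[L1]=1
6. P1: load  L0  bus=[-]  L0: P0=S P1=S P2=I  mem[L0]=73
7. P1: store L2 := 35  bus=[BusRdX]  L2: P0=I P1=M P2=I  mem[L2]=20
8. P2: load  L1  bus=[-]  L1: P0=I P1=S P2=S  mem[L1]=1
9. P0: store L1 := 55  bus=[BusRdX]  L1: P0=M P1=I P2=I  mem[L1]=1
10. P1: store L1 := 42  bus=[BusRdX,Flush]  L1: P0=I P1=M P2=I  mem[L1]=55
11. P0: load  L1  bus=[BusRd,Flush]  L1: P0=S P1=S P2=I  mem[L1]=42
12. P2: load  L0  bus=[BusRd]  L0: P0=S P1=S P2=S  mem[L0]=73
13. P2: store L0 := 8  bus=[BusUpgr]  L0: P0=I P1=I P2=M  mem[L0]=73
14. P1: store L0 := 62  bus=[BusRdX,Flush]  L0: P0=I P1=M P2=I  mem[L0]=8
15. P2: store L0 := 61  bus=[BusRdX,Flush]  L0: P0=I P1=I P2=M  mem[L0]=62
16. P1: store L1 := 72  bus=[BusUpgr]  L1: P0=I P1=M P2=I  mem[L1]=42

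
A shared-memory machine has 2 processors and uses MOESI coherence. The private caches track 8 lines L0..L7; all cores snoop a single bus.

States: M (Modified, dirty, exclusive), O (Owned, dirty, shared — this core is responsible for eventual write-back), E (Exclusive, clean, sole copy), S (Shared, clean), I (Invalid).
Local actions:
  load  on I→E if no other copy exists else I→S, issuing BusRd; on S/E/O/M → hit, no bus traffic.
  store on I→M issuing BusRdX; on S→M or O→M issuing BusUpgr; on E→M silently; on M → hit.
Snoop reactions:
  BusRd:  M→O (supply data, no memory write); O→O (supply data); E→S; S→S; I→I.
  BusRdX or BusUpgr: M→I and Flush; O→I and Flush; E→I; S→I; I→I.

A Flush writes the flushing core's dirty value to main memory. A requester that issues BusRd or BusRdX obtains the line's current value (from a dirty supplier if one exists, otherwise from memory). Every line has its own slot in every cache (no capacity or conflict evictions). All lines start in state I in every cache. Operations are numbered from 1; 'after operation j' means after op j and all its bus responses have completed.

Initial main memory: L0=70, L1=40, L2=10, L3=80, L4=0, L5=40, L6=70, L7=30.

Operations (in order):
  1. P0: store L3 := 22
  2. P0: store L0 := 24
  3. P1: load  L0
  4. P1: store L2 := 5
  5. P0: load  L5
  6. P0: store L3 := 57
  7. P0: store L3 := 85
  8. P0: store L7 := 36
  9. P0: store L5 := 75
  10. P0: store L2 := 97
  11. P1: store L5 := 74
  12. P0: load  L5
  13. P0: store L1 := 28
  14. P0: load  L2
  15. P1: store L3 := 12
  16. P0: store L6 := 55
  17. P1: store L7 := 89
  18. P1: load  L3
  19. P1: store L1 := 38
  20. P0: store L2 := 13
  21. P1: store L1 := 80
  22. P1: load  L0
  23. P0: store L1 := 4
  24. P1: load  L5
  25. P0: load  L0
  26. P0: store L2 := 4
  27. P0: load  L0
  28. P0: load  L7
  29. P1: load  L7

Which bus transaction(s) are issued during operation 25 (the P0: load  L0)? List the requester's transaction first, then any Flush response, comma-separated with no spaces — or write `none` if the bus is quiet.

step 1: P0: store L3 := 22  ⟶  MI  (L3)  txn=BusRdX  M[L3]=80
step 2: P0: store L0 := 24  ⟶  MI  (L0)  txn=BusRdX  M[L0]=70
step 3: P1: load  L0  ⟶  OS  (L0)  txn=BusRd  M[L0]=70
step 4: P1: store L2 := 5  ⟶  IM  (L2)  txn=BusRdX  M[L2]=10
step 5: P0: load  L5  ⟶  EI  (L5)  txn=BusRd  M[L5]=40
step 6: P0: store L3 := 57  ⟶  MI  (L3)  txn=∅  M[L3]=80
step 7: P0: store L3 := 85  ⟶  MI  (L3)  txn=∅  M[L3]=80
step 8: P0: store L7 := 36  ⟶  MI  (L7)  txn=BusRdX  M[L7]=30
step 9: P0: store L5 := 75  ⟶  MI  (L5)  txn=∅  M[L5]=40
step 10: P0: store L2 := 97  ⟶  MI  (L2)  txn=BusRdX+Flush  M[L2]=5
step 11: P1: store L5 := 74  ⟶  IM  (L5)  txn=BusRdX+Flush  M[L5]=75
step 12: P0: load  L5  ⟶  SO  (L5)  txn=BusRd  M[L5]=75
step 13: P0: store L1 := 28  ⟶  MI  (L1)  txn=BusRdX  M[L1]=40
step 14: P0: load  L2  ⟶  MI  (L2)  txn=∅  M[L2]=5
step 15: P1: store L3 := 12  ⟶  IM  (L3)  txn=BusRdX+Flush  M[L3]=85
step 16: P0: store L6 := 55  ⟶  MI  (L6)  txn=BusRdX  M[L6]=70
step 17: P1: store L7 := 89  ⟶  IM  (L7)  txn=BusRdX+Flush  M[L7]=36
step 18: P1: load  L3  ⟶  IM  (L3)  txn=∅  M[L3]=85
step 19: P1: store L1 := 38  ⟶  IM  (L1)  txn=BusRdX+Flush  M[L1]=28
step 20: P0: store L2 := 13  ⟶  MI  (L2)  txn=∅  M[L2]=5
step 21: P1: store L1 := 80  ⟶  IM  (L1)  txn=∅  M[L1]=28
step 22: P1: load  L0  ⟶  OS  (L0)  txn=∅  M[L0]=70
step 23: P0: store L1 := 4  ⟶  MI  (L1)  txn=BusRdX+Flush  M[L1]=80
step 24: P1: load  L5  ⟶  SO  (L5)  txn=∅  M[L5]=75
step 25: P0: load  L0  ⟶  OS  (L0)  txn=∅  M[L0]=70
step 26: P0: store L2 := 4  ⟶  MI  (L2)  txn=∅  M[L2]=5
step 27: P0: load  L0  ⟶  OS  (L0)  txn=∅  M[L0]=70
step 28: P0: load  L7  ⟶  SO  (L7)  txn=BusRd  M[L7]=36
step 29: P1: load  L7  ⟶  SO  (L7)  txn=∅  M[L7]=36

bus = none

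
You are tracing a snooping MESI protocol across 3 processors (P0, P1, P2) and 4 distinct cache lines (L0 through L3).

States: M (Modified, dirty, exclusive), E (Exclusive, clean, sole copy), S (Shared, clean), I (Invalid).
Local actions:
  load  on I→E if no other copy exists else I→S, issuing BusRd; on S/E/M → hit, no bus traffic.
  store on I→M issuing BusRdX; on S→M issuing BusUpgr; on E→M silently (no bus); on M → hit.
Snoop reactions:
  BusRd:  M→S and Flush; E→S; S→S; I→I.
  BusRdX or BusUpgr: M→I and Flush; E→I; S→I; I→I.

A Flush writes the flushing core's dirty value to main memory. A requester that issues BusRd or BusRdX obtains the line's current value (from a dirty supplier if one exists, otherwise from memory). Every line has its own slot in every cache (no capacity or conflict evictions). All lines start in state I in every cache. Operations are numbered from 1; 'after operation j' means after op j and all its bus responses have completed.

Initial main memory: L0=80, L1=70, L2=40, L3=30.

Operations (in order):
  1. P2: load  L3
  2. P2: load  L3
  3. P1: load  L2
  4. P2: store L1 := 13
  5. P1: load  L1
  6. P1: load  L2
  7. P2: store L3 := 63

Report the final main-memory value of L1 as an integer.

memory[L1] = 13

step 1: P2: load  L3  ⟶  IIE  (L3)  txn=BusRd  M[L3]=30
step 2: P2: load  L3  ⟶  IIE  (L3)  txn=∅  M[L3]=30
step 3: P1: load  L2  ⟶  IEI  (L2)  txn=BusRd  M[L2]=40
step 4: P2: store L1 := 13  ⟶  IIM  (L1)  txn=BusRdX  M[L1]=70
step 5: P1: load  L1  ⟶  ISS  (L1)  txn=BusRd+Flush  M[L1]=13
step 6: P1: load  L2  ⟶  IEI  (L2)  txn=∅  M[L2]=40
step 7: P2: store L3 := 63  ⟶  IIM  (L3)  txn=∅  M[L3]=30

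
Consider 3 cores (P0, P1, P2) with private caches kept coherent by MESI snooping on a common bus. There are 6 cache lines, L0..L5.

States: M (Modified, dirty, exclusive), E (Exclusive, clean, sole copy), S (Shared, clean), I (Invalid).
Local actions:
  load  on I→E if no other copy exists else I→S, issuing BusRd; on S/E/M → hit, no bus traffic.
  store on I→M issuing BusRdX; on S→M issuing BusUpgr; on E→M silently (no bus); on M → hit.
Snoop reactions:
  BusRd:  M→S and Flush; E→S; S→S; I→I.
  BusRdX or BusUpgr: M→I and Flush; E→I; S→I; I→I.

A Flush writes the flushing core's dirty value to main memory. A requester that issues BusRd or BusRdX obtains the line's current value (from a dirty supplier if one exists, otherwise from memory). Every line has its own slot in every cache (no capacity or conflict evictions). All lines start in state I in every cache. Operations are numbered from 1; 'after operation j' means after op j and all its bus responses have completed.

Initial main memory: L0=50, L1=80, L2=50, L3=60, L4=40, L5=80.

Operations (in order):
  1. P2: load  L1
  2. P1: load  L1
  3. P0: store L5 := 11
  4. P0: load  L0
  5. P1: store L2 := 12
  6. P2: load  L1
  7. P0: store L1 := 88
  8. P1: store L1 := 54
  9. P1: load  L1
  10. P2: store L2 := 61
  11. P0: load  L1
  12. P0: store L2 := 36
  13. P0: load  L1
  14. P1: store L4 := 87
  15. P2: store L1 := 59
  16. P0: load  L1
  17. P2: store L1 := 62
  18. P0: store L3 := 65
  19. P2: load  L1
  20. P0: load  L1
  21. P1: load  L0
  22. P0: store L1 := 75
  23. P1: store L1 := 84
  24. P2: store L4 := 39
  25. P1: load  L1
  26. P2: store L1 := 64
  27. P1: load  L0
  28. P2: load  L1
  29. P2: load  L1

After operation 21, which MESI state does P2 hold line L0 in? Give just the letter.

[1] P2: load  L1 | P0:I, P1:I, P2:E(80) | bus: BusRd
[2] P1: load  L1 | P0:I, P1:S(80), P2:S(80) | bus: BusRd
[3] P0: store L5 := 11 | P0:M(11), P1:I, P2:I | bus: BusRdX
[4] P0: load  L0 | P0:E(50), P1:I, P2:I | bus: BusRd
[5] P1: store L2 := 12 | P0:I, P1:M(12), P2:I | bus: BusRdX
[6] P2: load  L1 | P0:I, P1:S(80), P2:S(80) | bus: none
[7] P0: store L1 := 88 | P0:M(88), P1:I, P2:I | bus: BusRdX
[8] P1: store L1 := 54 | P0:I, P1:M(54), P2:I | bus: BusRdX,Flush
[9] P1: load  L1 | P0:I, P1:M(54), P2:I | bus: none
[10] P2: store L2 := 61 | P0:I, P1:I, P2:M(61) | bus: BusRdX,Flush
[11] P0: load  L1 | P0:S(54), P1:S(54), P2:I | bus: BusRd,Flush
[12] P0: store L2 := 36 | P0:M(36), P1:I, P2:I | bus: BusRdX,Flush
[13] P0: load  L1 | P0:S(54), P1:S(54), P2:I | bus: none
[14] P1: store L4 := 87 | P0:I, P1:M(87), P2:I | bus: BusRdX
[15] P2: store L1 := 59 | P0:I, P1:I, P2:M(59) | bus: BusRdX
[16] P0: load  L1 | P0:S(59), P1:I, P2:S(59) | bus: BusRd,Flush
[17] P2: store L1 := 62 | P0:I, P1:I, P2:M(62) | bus: BusUpgr
[18] P0: store L3 := 65 | P0:M(65), P1:I, P2:I | bus: BusRdX
[19] P2: load  L1 | P0:I, P1:I, P2:M(62) | bus: none
[20] P0: load  L1 | P0:S(62), P1:I, P2:S(62) | bus: BusRd,Flush
[21] P1: load  L0 | P0:S(50), P1:S(50), P2:I | bus: BusRd
[22] P0: store L1 := 75 | P0:M(75), P1:I, P2:I | bus: BusUpgr
[23] P1: store L1 := 84 | P0:I, P1:M(84), P2:I | bus: BusRdX,Flush
[24] P2: store L4 := 39 | P0:I, P1:I, P2:M(39) | bus: BusRdX,Flush
[25] P1: load  L1 | P0:I, P1:M(84), P2:I | bus: none
[26] P2: store L1 := 64 | P0:I, P1:I, P2:M(64) | bus: BusRdX,Flush
[27] P1: load  L0 | P0:S(50), P1:S(50), P2:I | bus: none
[28] P2: load  L1 | P0:I, P1:I, P2:M(64) | bus: none
[29] P2: load  L1 | P0:I, P1:I, P2:M(64) | bus: none

state = I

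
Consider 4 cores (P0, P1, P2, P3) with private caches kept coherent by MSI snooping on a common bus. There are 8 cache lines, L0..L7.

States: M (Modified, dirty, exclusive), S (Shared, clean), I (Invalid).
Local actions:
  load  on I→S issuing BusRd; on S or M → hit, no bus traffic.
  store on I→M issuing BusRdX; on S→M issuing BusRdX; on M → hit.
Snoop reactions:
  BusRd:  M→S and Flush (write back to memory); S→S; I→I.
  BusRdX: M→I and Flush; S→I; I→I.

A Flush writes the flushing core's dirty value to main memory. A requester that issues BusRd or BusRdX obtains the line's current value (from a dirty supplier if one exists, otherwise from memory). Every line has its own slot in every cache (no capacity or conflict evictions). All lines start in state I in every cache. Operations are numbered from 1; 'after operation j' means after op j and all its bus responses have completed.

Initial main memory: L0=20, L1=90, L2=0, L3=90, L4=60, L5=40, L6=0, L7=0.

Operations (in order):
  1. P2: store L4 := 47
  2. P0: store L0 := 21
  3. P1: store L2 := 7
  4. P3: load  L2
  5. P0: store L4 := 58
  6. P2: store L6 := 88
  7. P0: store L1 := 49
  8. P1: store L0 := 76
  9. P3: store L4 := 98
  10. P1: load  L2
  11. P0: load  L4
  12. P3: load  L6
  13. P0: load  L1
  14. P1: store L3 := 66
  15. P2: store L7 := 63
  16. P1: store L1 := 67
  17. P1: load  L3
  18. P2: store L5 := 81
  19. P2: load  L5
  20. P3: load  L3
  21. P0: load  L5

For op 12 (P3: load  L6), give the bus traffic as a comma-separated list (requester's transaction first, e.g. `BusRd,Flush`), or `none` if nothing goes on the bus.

bus = BusRd,Flush

1. P2: store L4 := 47  bus=[BusRdX]  L4: P0=I P1=I P2=M P3=I  mem[L4]=60
2. P0: store L0 := 21  bus=[BusRdX]  L0: P0=M P1=I P2=I P3=I  mem[L0]=20
3. P1: store L2 := 7  bus=[BusRdX]  L2: P0=I P1=M P2=I P3=I  mem[L2]=0
4. P3: load  L2  bus=[BusRd,Flush]  L2: P0=I P1=S P2=I P3=S  mem[L2]=7
5. P0: store L4 := 58  bus=[BusRdX,Flush]  L4: P0=M P1=I P2=I P3=I  mem[L4]=47
6. P2: store L6 := 88  bus=[BusRdX]  L6: P0=I P1=I P2=M P3=I  mem[L6]=0
7. P0: store L1 := 49  bus=[BusRdX]  L1: P0=M P1=I P2=I P3=I  mem[L1]=90
8. P1: store L0 := 76  bus=[BusRdX,Flush]  L0: P0=I P1=M P2=I P3=I  mem[L0]=21
9. P3: store L4 := 98  bus=[BusRdX,Flush]  L4: P0=I P1=I P2=I P3=M  mem[L4]=58
10. P1: load  L2  bus=[-]  L2: P0=I P1=S P2=I P3=S  mem[L2]=7
11. P0: load  L4  bus=[BusRd,Flush]  L4: P0=S P1=I P2=I P3=S  mem[L4]=98
12. P3: load  L6  bus=[BusRd,Flush]  L6: P0=I P1=I P2=S P3=S  mem[L6]=88
13. P0: load  L1  bus=[-]  L1: P0=M P1=I P2=I P3=I  mem[L1]=90
14. P1: store L3 := 66  bus=[BusRdX]  L3: P0=I P1=M P2=I P3=I  mem[L3]=90
15. P2: store L7 := 63  bus=[BusRdX]  L7: P0=I P1=I P2=M P3=I  mem[L7]=0
16. P1: store L1 := 67  bus=[BusRdX,Flush]  L1: P0=I P1=M P2=I P3=I  mem[L1]=49
17. P1: load  L3  bus=[-]  L3: P0=I P1=M P2=I P3=I  mem[L3]=90
18. P2: store L5 := 81  bus=[BusRdX]  L5: P0=I P1=I P2=M P3=I  mem[L5]=40
19. P2: load  L5  bus=[-]  L5: P0=I P1=I P2=M P3=I  mem[L5]=40
20. P3: load  L3  bus=[BusRd,Flush]  L3: P0=I P1=S P2=I P3=S  mem[L3]=66
21. P0: load  L5  bus=[BusRd,Flush]  L5: P0=S P1=I P2=S P3=I  mem[L5]=81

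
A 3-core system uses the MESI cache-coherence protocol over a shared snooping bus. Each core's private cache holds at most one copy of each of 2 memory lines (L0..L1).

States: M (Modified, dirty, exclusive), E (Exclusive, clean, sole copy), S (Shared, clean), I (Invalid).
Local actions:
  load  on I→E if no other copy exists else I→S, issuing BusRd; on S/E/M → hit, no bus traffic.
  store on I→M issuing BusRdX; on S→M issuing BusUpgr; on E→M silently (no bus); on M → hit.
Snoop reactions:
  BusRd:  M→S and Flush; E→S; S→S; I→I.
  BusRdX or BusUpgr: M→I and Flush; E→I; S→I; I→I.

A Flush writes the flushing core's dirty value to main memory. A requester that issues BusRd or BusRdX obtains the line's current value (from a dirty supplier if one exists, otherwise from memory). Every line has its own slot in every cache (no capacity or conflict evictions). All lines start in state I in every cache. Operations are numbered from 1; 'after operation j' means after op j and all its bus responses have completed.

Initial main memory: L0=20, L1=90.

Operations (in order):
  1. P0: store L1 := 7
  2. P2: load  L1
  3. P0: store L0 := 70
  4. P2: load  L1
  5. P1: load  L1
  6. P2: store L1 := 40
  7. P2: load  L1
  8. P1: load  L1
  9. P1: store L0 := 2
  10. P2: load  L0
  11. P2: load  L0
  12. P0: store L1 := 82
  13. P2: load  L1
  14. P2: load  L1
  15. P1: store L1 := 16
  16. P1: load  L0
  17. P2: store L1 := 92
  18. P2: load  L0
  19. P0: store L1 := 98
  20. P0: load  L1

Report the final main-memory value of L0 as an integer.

memory[L0] = 2

1. P0: store L1 := 7  bus=[BusRdX]  L1: P0=M P1=I P2=I  mem[L1]=90
2. P2: load  L1  bus=[BusRd,Flush]  L1: P0=S P1=I P2=S  mem[L1]=7
3. P0: store L0 := 70  bus=[BusRdX]  L0: P0=M P1=I P2=I  mem[L0]=20
4. P2: load  L1  bus=[-]  L1: P0=S P1=I P2=S  mem[L1]=7
5. P1: load  L1  bus=[BusRd]  L1: P0=S P1=S P2=S  mem[L1]=7
6. P2: store L1 := 40  bus=[BusUpgr]  L1: P0=I P1=I P2=M  mem[L1]=7
7. P2: load  L1  bus=[-]  L1: P0=I P1=I P2=M  mem[L1]=7
8. P1: load  L1  bus=[BusRd,Flush]  L1: P0=I P1=S P2=S  mem[L1]=40
9. P1: store L0 := 2  bus=[BusRdX,Flush]  L0: P0=I P1=M P2=I  mem[L0]=70
10. P2: load  L0  bus=[BusRd,Flush]  L0: P0=I P1=S P2=S  mem[L0]=2
11. P2: load  L0  bus=[-]  L0: P0=I P1=S P2=S  mem[L0]=2
12. P0: store L1 := 82  bus=[BusRdX]  L1: P0=M P1=I P2=I  mem[L1]=40
13. P2: load  L1  bus=[BusRd,Flush]  L1: P0=S P1=I P2=S  mem[L1]=82
14. P2: load  L1  bus=[-]  L1: P0=S P1=I P2=S  mem[L1]=82
15. P1: store L1 := 16  bus=[BusRdX]  L1: P0=I P1=M P2=I  mem[L1]=82
16. P1: load  L0  bus=[-]  L0: P0=I P1=S P2=S  mem[L0]=2
17. P2: store L1 := 92  bus=[BusRdX,Flush]  L1: P0=I P1=I P2=M  mem[L1]=16
18. P2: load  L0  bus=[-]  L0: P0=I P1=S P2=S  mem[L0]=2
19. P0: store L1 := 98  bus=[BusRdX,Flush]  L1: P0=M P1=I P2=I  mem[L1]=92
20. P0: load  L1  bus=[-]  L1: P0=M P1=I P2=I  mem[L1]=92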